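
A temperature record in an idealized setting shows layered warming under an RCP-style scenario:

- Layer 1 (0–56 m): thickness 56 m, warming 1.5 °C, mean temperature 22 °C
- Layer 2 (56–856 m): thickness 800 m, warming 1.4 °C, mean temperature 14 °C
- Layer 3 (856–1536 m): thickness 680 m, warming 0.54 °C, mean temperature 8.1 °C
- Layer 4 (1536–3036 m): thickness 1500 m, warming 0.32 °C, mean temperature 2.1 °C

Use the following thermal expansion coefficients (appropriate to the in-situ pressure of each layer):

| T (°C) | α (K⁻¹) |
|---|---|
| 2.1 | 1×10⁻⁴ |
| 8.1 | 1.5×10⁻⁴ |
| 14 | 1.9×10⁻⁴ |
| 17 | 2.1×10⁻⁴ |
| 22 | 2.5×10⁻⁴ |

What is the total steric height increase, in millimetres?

337 mm of thermosteric rise

Layer 1 at 22 °C → α = 2.5×10⁻⁴ K⁻¹
Layer 2 at 14 °C → α = 1.9×10⁻⁴ K⁻¹
Layer 3 at 8.1 °C → α = 1.5×10⁻⁴ K⁻¹
Layer 4 at 2.1 °C → α = 1×10⁻⁴ K⁻¹
Layer 1: 1.5 × 2.5×10⁻⁴ × 56 = 0.02100 m
1.9×10⁻⁴ × 800 × 1.4 = 0.21280 m
Layer 3: 680 × 1.5×10⁻⁴ × 0.54 = 0.05508 m
1×10⁻⁴ × 1500 × 0.32 = 0.04800 m
Δh = 0.02100 + 0.21280 + 0.05508 + 0.04800 = 0.33688 m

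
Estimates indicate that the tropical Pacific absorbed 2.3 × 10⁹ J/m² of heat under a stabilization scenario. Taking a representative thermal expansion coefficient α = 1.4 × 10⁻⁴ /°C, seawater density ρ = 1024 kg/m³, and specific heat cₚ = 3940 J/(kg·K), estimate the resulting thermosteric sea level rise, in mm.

Δh = αQ/(ρcₚ) = 1.4×10⁻⁴ × 2.3×10⁹ / (1024 × 3940) ≈ 0.07981 m

Δh ≈ 79.8 mm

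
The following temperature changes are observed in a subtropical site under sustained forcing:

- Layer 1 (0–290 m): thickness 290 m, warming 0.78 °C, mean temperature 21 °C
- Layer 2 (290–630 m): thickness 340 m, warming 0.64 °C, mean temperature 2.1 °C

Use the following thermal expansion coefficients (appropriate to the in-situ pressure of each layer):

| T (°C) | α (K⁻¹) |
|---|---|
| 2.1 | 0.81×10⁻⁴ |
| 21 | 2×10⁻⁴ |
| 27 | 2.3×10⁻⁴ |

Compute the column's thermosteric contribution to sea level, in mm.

Layer 1 at 21 °C → α = 2×10⁻⁴ K⁻¹
Layer 2 at 2.1 °C → α = 0.81×10⁻⁴ K⁻¹
0–290 m: 290 × 0.78 × 2×10⁻⁴ = 0.04524 m
290–630 m: 0.64 × 0.81×10⁻⁴ × 340 = 0.0176256 m
Δh = 0.04524 + 0.0176256 = 0.0628656 m ≈ 62.9 mm

Δh = 62.9 mm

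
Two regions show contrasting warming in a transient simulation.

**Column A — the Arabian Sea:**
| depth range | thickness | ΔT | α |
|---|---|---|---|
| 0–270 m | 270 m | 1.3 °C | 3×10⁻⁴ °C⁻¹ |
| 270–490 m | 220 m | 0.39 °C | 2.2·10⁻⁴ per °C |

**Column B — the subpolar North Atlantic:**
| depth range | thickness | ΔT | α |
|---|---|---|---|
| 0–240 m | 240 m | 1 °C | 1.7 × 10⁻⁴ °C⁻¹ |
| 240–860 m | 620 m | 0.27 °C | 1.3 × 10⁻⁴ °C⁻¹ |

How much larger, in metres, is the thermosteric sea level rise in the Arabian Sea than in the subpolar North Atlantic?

Δh_A − Δh_B ≈ 0.062 m

A 270 × 3×10⁻⁴ × 1.3 = 0.10530 m
A Layer 2: 220 × 2.2×10⁻⁴ × 0.39 = 0.018876 m
A total: 0.124176 m
B 0–240 m: 240 × 1 × 1.7×10⁻⁴ = 0.04080 m
B Layer 2: 0.27 × 620 × 1.3×10⁻⁴ = 0.021762 m
B total: 0.062562 m
Difference: 0.124176 − 0.062562 = 0.061614 m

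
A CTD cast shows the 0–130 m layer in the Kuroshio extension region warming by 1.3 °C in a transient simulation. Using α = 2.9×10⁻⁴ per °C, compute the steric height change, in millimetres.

Δh = αΔT·H = 2.9×10⁻⁴ × 1.3 × 130 = 0.04901 m

Δh = 49.0 mm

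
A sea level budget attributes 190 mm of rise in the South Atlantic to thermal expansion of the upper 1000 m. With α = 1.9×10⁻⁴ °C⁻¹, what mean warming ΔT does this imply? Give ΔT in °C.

ΔT = Δh/(αH) = 0.19 / (1.9×10⁻⁴ × 1000) = 1.000 °C

about 1.00 °C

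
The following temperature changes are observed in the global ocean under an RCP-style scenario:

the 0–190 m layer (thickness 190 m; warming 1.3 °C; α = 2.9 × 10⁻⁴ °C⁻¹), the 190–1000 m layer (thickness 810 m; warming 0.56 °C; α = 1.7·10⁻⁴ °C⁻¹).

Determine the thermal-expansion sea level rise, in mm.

0–190 m: 2.9×10⁻⁴ × 1.3 × 190 = 0.07163 m
190–1000 m: 0.56 × 810 × 1.7×10⁻⁴ = 0.077112 m
Δh = 0.07163 + 0.077112 = 0.148742 m

150 mm of thermosteric rise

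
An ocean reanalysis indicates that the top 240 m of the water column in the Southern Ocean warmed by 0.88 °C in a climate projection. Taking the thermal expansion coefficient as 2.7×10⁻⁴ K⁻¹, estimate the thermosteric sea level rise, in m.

Δh = αΔT·H = 2.7×10⁻⁴ × 0.88 × 240 = 0.057024 m

Δh = 0.057 m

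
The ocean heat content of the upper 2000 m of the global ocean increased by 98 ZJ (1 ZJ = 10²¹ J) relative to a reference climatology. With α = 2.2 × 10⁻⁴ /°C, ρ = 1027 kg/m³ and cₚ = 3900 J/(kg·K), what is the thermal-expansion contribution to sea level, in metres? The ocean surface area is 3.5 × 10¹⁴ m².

Δh = 0.015 m

Per unit area: Q = 98×10²¹ / (3.5×10¹⁴) = 2.8×10⁸ J/m²
Δh = αQ/(ρcₚ) = 2.2×10⁻⁴ × 2.8×10⁸ / (1027 × 3900) ≈ 0.01538 m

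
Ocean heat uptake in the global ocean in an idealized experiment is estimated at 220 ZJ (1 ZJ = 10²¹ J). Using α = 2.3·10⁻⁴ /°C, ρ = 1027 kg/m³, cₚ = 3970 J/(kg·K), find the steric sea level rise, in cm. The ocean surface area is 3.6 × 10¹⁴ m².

Per unit area: Q = 220×10²¹ / (3.6×10¹⁴) ≈ 6.111×10⁸ J/m²
Δh = αQ/(ρcₚ) = 2.3×10⁻⁴ × 6.111×10⁸ / (1027 × 3970) ≈ 0.034473 m

3.45 cm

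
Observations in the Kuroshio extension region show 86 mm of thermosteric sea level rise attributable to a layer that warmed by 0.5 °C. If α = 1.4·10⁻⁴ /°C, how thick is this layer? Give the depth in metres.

H ≈ 1200 m

H = Δh/(αΔT) = 0.086 / (1.4×10⁻⁴ × 0.5) ≈ 1229 m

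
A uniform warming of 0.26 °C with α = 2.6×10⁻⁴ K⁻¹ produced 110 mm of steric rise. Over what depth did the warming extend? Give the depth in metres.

H = Δh/(αΔT) = 0.11 / (2.6×10⁻⁴ × 0.26) ≈ 1627 m

H ≈ 1600 m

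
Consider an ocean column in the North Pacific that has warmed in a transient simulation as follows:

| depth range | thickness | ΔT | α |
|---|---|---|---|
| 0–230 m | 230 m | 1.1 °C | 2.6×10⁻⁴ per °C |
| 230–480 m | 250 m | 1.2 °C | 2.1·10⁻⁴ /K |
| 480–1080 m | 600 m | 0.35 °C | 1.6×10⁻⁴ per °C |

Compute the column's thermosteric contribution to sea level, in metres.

2.6×10⁻⁴ × 230 × 1.1 = 0.06578 m
Layer 2: 2.1×10⁻⁴ × 250 × 1.2 = 0.06300 m
1.6×10⁻⁴ × 0.35 × 600 = 0.03360 m
Δh = 0.06578 + 0.06300 + 0.03360 = 0.16238 m ≈ 0.162 m

Δh = 0.162 m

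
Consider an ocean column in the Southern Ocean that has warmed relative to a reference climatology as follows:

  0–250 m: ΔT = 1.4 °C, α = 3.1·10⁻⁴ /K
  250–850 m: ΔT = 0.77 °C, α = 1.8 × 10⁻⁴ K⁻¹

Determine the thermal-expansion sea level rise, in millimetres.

0–250 m: 3.1×10⁻⁴ × 250 × 1.4 = 0.10850 m
250–850 m: 600 × 0.77 × 1.8×10⁻⁴ = 0.08316 m
Δh = 0.10850 + 0.08316 = 0.19166 m

192 mm of thermosteric rise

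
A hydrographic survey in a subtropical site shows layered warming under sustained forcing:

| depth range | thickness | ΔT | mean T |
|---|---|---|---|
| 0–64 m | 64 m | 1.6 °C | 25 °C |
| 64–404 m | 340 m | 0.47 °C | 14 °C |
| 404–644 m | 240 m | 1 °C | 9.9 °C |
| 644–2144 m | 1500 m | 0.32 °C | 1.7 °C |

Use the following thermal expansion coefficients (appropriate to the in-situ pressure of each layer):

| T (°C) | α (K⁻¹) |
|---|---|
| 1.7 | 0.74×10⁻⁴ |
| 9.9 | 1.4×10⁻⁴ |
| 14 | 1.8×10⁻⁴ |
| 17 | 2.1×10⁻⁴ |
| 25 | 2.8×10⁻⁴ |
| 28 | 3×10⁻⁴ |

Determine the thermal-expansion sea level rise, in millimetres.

Layer 1 at 25 °C → α = 2.8×10⁻⁴ K⁻¹
Layer 2 at 14 °C → α = 1.8×10⁻⁴ K⁻¹
Layer 3 at 9.9 °C → α = 1.4×10⁻⁴ K⁻¹
Layer 4 at 1.7 °C → α = 0.74×10⁻⁴ K⁻¹
0–64 m: 1.6 × 64 × 2.8×10⁻⁴ = 0.028672 m
Layer 2: 340 × 0.47 × 1.8×10⁻⁴ = 0.028764 m
404–644 m: 1 × 240 × 1.4×10⁻⁴ = 0.03360 m
644–2144 m: 1500 × 0.74×10⁻⁴ × 0.32 = 0.03552 m
Δh = 0.028672 + 0.028764 + 0.03360 + 0.03552 = 0.126556 m ≈ 130 mm

about 130 mm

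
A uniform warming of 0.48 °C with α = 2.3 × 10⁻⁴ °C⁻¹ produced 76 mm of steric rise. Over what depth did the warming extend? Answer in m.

H = Δh/(αΔT) = 0.076 / (2.3×10⁻⁴ × 0.48) ≈ 688.4 m

H ≈ 688 m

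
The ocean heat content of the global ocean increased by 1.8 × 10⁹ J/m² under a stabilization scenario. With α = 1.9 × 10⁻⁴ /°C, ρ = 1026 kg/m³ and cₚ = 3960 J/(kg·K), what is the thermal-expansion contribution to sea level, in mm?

Δh = αQ/(ρcₚ) = 1.9×10⁻⁴ × 1.8×10⁹ / (1026 × 3960) ≈ 0.084175 m

84.2 mm of thermosteric rise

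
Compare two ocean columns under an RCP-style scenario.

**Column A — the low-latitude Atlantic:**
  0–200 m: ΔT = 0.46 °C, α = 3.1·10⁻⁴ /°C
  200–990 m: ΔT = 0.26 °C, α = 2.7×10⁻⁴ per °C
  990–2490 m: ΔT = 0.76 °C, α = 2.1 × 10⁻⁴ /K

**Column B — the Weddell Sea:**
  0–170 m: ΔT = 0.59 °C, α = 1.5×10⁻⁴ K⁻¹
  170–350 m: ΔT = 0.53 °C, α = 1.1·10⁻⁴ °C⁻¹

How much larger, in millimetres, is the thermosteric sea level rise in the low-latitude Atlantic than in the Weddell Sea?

A Layer 1: 3.1×10⁻⁴ × 200 × 0.46 = 0.02852 m
A 2.7×10⁻⁴ × 790 × 0.26 = 0.055458 m
A 2.1×10⁻⁴ × 1500 × 0.76 = 0.23940 m
A total: 0.323378 m
B 1.5×10⁻⁴ × 170 × 0.59 = 0.015045 m
B Layer 2: 1.1×10⁻⁴ × 180 × 0.53 = 0.010494 m
B total: 0.025539 m
Difference: 0.323378 − 0.025539 = 0.297839 m

Δh_A − Δh_B ≈ 298 mm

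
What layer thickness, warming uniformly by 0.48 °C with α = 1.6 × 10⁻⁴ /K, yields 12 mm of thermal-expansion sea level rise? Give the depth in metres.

H = Δh/(αΔT) = 0.012 / (1.6×10⁻⁴ × 0.48) ≈ 156.3 m

H ≈ 160 m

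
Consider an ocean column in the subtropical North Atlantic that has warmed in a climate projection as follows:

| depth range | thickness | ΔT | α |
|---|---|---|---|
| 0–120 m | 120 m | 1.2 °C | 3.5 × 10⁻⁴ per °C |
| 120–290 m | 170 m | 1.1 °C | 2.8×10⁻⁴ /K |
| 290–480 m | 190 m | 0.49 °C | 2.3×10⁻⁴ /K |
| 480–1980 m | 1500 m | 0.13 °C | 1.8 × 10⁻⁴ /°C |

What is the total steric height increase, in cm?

Δh = 15.9 cm

0–120 m: 3.5×10⁻⁴ × 120 × 1.2 = 0.05040 m
170 × 2.8×10⁻⁴ × 1.1 = 0.05236 m
0.49 × 190 × 2.3×10⁻⁴ = 0.021413 m
Layer 4: 1.8×10⁻⁴ × 0.13 × 1500 = 0.03510 m
Δh = 0.05040 + 0.05236 + 0.021413 + 0.03510 = 0.159273 m ≈ 15.9 cm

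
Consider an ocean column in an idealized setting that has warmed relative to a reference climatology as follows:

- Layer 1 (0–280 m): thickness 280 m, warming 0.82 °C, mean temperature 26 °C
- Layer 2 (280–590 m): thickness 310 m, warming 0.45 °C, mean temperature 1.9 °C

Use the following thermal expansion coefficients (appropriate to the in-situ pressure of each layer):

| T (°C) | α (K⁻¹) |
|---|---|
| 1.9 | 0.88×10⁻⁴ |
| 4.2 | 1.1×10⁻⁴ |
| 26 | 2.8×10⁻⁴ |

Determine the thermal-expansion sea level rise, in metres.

0.077 m

Layer 1 at 26 °C → α = 2.8×10⁻⁴ K⁻¹
Layer 2 at 1.9 °C → α = 0.88×10⁻⁴ K⁻¹
Layer 1: 2.8×10⁻⁴ × 280 × 0.82 = 0.064288 m
0.45 × 0.88×10⁻⁴ × 310 = 0.012276 m
Δh = 0.064288 + 0.012276 = 0.076564 m ≈ 0.077 m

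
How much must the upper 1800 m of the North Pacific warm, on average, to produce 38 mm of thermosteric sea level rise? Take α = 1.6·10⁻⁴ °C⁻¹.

0.132 °C

ΔT = Δh/(αH) = 0.038 / (1.6×10⁻⁴ × 1800) ≈ 0.1319 °C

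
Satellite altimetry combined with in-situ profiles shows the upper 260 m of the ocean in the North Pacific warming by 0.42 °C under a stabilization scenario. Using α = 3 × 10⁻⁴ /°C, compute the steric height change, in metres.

0.0328 m

Δh = αΔT·H = 3×10⁻⁴ × 0.42 × 260 = 0.03276 m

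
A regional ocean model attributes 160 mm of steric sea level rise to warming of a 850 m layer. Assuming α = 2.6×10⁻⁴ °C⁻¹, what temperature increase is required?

ΔT ≈ 0.72 K

ΔT = Δh/(αH) = 0.16 / (2.6×10⁻⁴ × 850) ≈ 0.7240 K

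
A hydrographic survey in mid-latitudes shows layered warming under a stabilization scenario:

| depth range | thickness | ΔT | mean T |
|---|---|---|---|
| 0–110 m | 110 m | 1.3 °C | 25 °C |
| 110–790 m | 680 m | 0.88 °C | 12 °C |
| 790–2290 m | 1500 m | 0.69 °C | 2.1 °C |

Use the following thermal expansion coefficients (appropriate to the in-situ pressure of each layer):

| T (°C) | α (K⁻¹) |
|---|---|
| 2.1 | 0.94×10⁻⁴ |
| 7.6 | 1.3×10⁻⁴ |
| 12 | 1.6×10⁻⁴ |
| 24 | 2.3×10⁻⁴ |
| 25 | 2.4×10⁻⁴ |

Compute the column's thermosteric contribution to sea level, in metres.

Layer 1 at 25 °C → α = 2.4×10⁻⁴ K⁻¹
Layer 2 at 12 °C → α = 1.6×10⁻⁴ K⁻¹
Layer 3 at 2.1 °C → α = 0.94×10⁻⁴ K⁻¹
Layer 1: 2.4×10⁻⁴ × 110 × 1.3 = 0.03432 m
Layer 2: 1.6×10⁻⁴ × 680 × 0.88 = 0.095744 m
790–2290 m: 0.69 × 1500 × 0.94×10⁻⁴ = 0.09729 m
Δh = 0.03432 + 0.095744 + 0.09729 = 0.227354 m

0.227 m of thermosteric rise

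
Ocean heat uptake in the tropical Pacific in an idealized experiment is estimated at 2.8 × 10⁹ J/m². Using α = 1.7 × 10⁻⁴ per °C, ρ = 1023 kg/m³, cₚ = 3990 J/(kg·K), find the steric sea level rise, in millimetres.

Δh = αQ/(ρcₚ) = 1.7×10⁻⁴ × 2.8×10⁹ / (1023 × 3990) ≈ 0.11662 m

Δh ≈ 117 mm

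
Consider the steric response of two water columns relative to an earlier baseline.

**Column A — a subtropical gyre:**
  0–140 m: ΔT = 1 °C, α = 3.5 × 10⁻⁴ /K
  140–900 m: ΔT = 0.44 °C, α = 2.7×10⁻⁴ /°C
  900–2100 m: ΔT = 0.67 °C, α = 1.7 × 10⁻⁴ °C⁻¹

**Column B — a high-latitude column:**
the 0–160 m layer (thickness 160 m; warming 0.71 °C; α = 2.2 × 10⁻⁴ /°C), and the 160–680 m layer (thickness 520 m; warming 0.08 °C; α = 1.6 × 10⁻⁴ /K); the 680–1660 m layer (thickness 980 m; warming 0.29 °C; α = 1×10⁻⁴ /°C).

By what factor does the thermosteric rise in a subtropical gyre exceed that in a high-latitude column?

≈ 4.59×

A 0–140 m: 140 × 1 × 3.5×10⁻⁴ = 0.04900 m
A 140–900 m: 760 × 2.7×10⁻⁴ × 0.44 = 0.090288 m
A Layer 3: 0.67 × 1.7×10⁻⁴ × 1200 = 0.13668 m
A total: 0.275968 m
B 2.2×10⁻⁴ × 160 × 0.71 = 0.024992 m
B Layer 2: 520 × 1.6×10⁻⁴ × 0.08 = 0.006656 m
B 980 × 0.29 × 1×10⁻⁴ = 0.02842 m
B total: 0.060068 m
Ratio: 0.275968 / 0.060068 ≈ 4.594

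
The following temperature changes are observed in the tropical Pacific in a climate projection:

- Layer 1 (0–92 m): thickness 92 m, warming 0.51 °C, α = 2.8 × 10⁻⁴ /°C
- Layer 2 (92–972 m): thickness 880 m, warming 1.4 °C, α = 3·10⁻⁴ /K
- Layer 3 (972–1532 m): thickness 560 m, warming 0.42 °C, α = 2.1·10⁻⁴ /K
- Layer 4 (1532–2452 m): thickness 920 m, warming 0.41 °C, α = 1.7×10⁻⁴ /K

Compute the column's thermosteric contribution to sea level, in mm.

about 496 mm

92 × 0.51 × 2.8×10⁻⁴ = 0.0131376 m
Layer 2: 1.4 × 880 × 3×10⁻⁴ = 0.36960 m
Layer 3: 560 × 0.42 × 2.1×10⁻⁴ = 0.049392 m
Layer 4: 0.41 × 1.7×10⁻⁴ × 920 = 0.064124 m
Δh = 0.0131376 + 0.36960 + 0.049392 + 0.064124 = 0.4962536 m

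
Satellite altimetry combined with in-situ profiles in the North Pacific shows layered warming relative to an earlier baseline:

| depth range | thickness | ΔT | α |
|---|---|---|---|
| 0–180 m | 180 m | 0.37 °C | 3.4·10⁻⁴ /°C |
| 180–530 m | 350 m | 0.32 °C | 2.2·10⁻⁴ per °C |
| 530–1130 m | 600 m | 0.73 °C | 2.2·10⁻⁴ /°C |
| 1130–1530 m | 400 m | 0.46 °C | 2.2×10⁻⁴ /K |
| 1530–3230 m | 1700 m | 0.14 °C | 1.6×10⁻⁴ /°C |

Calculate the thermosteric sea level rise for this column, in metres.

0–180 m: 0.37 × 3.4×10⁻⁴ × 180 = 0.022644 m
Layer 2: 0.32 × 350 × 2.2×10⁻⁴ = 0.02464 m
530–1130 m: 2.2×10⁻⁴ × 0.73 × 600 = 0.09636 m
2.2×10⁻⁴ × 0.46 × 400 = 0.04048 m
Layer 5: 1700 × 1.6×10⁻⁴ × 0.14 = 0.03808 m
Δh = 0.022644 + 0.02464 + 0.09636 + 0.04048 + 0.03808 = 0.222204 m ≈ 0.222 m

0.222 m of thermosteric rise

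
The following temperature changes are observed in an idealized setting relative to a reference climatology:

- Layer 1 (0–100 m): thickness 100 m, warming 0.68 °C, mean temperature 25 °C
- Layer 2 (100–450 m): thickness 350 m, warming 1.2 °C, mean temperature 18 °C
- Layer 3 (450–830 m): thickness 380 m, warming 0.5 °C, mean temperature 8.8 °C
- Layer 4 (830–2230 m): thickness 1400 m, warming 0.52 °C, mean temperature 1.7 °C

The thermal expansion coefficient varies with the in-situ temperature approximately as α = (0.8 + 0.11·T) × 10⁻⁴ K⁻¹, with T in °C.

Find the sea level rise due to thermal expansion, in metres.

Δh = 0.246 m

Layer 1: α = (0.8 + 0.11×25)×10⁻⁴ = 3.55×10⁻⁴ K⁻¹
Layer 2: α = (0.8 + 0.11×18)×10⁻⁴ = 2.78×10⁻⁴ K⁻¹
Layer 3: α = (0.8 + 0.11×8.8)×10⁻⁴ = 1.768×10⁻⁴ K⁻¹
Layer 4: α = (0.8 + 0.11×1.7)×10⁻⁴ = 0.987×10⁻⁴ K⁻¹
0–100 m: 0.68 × 3.55×10⁻⁴ × 100 = 0.02414 m
2.78×10⁻⁴ × 350 × 1.2 = 0.11676 m
Layer 3: 380 × 0.5 × 1.768×10⁻⁴ = 0.033592 m
Layer 4: 0.987×10⁻⁴ × 0.52 × 1400 = 0.0718536 m
Δh = 0.02414 + 0.11676 + 0.033592 + 0.0718536 = 0.2463456 m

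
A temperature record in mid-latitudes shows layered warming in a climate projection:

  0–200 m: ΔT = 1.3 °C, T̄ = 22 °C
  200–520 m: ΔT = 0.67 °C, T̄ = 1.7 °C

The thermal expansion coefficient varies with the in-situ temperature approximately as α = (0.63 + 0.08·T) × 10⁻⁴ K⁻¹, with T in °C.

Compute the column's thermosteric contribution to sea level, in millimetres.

Layer 1: α = (0.63 + 0.08×22)×10⁻⁴ = 2.39×10⁻⁴ K⁻¹
Layer 2: α = (0.63 + 0.08×1.7)×10⁻⁴ = 0.766×10⁻⁴ K⁻¹
0–200 m: 2.39×10⁻⁴ × 200 × 1.3 = 0.06214 m
Layer 2: 320 × 0.67 × 0.766×10⁻⁴ = 0.01642304 m
Δh = 0.06214 + 0.01642304 = 0.07856304 m

79 mm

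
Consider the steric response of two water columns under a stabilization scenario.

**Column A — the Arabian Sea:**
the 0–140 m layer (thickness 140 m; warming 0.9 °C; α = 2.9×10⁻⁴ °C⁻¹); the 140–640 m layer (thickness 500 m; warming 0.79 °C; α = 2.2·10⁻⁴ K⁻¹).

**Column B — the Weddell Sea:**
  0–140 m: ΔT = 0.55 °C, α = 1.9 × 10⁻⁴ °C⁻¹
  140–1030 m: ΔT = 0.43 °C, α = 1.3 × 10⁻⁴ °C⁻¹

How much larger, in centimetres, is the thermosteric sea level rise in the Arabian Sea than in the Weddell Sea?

5.9 cm larger

A Layer 1: 0.9 × 2.9×10⁻⁴ × 140 = 0.03654 m
A 140–640 m: 500 × 0.79 × 2.2×10⁻⁴ = 0.08690 m
A total: 0.12344 m
B 0–140 m: 0.55 × 140 × 1.9×10⁻⁴ = 0.01463 m
B 1.3×10⁻⁴ × 890 × 0.43 = 0.049751 m
B total: 0.064381 m
Difference: 0.12344 − 0.064381 = 0.059059 m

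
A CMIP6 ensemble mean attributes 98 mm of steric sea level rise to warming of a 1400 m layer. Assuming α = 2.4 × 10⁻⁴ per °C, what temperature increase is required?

about 0.292 K

ΔT = Δh/(αH) = 0.098 / (2.4×10⁻⁴ × 1400) ≈ 0.2917 K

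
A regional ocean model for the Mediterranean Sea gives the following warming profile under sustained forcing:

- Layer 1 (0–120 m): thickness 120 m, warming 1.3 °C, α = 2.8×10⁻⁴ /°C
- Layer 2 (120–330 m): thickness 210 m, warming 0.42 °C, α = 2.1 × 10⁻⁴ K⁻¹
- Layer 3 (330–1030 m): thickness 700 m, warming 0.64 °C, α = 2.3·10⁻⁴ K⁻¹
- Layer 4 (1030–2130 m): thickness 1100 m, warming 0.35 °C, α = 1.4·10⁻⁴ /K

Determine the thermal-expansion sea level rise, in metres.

0–120 m: 120 × 2.8×10⁻⁴ × 1.3 = 0.04368 m
0.42 × 210 × 2.1×10⁻⁴ = 0.018522 m
330–1030 m: 700 × 2.3×10⁻⁴ × 0.64 = 0.10304 m
0.35 × 1.4×10⁻⁴ × 1100 = 0.05390 m
Δh = 0.04368 + 0.018522 + 0.10304 + 0.05390 = 0.219142 m

about 0.22 m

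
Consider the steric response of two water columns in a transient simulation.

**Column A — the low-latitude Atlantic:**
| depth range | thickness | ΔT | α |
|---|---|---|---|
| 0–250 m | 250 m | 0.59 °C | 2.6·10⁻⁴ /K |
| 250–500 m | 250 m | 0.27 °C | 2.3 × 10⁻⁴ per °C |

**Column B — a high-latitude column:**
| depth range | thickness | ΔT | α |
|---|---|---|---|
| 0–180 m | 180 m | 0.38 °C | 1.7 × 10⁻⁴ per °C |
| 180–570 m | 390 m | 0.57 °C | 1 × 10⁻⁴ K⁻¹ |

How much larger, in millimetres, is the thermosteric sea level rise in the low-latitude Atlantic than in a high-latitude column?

A 0–250 m: 0.59 × 2.6×10⁻⁴ × 250 = 0.03835 m
A 0.27 × 2.3×10⁻⁴ × 250 = 0.015525 m
A total: 0.053875 m
B Layer 1: 1.7×10⁻⁴ × 0.38 × 180 = 0.011628 m
B Layer 2: 0.57 × 390 × 1×10⁻⁴ = 0.02223 m
B total: 0.033858 m
Difference: 0.053875 − 0.033858 = 0.020017 m

20.0 mm larger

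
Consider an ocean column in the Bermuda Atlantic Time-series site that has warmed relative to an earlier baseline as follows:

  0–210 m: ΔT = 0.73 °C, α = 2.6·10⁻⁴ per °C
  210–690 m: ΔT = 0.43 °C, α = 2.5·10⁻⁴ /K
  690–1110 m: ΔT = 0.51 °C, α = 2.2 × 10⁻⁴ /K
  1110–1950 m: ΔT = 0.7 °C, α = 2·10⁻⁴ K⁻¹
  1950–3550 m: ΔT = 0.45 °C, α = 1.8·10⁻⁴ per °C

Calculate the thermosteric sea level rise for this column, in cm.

0–210 m: 210 × 2.6×10⁻⁴ × 0.73 = 0.039858 m
0.43 × 2.5×10⁻⁴ × 480 = 0.05160 m
690–1110 m: 2.2×10⁻⁴ × 420 × 0.51 = 0.047124 m
Layer 4: 2×10⁻⁴ × 0.7 × 840 = 0.11760 m
1950–3550 m: 1600 × 0.45 × 1.8×10⁻⁴ = 0.12960 m
Δh = 0.039858 + 0.05160 + 0.047124 + 0.11760 + 0.12960 = 0.385782 m ≈ 38.6 cm

38.6 cm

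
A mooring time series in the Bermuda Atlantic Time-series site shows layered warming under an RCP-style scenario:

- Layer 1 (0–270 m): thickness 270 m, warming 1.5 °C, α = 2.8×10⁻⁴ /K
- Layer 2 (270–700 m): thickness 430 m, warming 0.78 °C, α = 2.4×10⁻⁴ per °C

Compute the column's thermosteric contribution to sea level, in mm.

194 mm of thermosteric rise

2.8×10⁻⁴ × 1.5 × 270 = 0.11340 m
Layer 2: 0.78 × 2.4×10⁻⁴ × 430 = 0.080496 m
Δh = 0.11340 + 0.080496 = 0.193896 m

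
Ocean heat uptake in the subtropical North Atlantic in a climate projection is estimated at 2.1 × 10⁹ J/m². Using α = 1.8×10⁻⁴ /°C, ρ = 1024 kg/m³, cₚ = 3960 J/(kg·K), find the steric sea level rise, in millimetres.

Δh = αQ/(ρcₚ) = 1.8×10⁻⁴ × 2.1×10⁹ / (1024 × 3960) ≈ 0.093217 m

Δh = 93.2 mm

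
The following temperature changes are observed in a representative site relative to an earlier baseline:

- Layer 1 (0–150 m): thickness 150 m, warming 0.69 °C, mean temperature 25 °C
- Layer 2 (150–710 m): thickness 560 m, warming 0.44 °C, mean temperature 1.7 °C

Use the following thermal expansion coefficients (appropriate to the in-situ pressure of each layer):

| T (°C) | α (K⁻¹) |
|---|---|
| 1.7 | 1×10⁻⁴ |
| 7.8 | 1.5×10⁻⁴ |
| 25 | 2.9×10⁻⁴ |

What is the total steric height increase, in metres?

Layer 1 at 25 °C → α = 2.9×10⁻⁴ K⁻¹
Layer 2 at 1.7 °C → α = 1×10⁻⁴ K⁻¹
0.69 × 150 × 2.9×10⁻⁴ = 0.030015 m
Layer 2: 0.44 × 560 × 1×10⁻⁴ = 0.02464 m
Δh = 0.030015 + 0.02464 = 0.054655 m ≈ 0.0547 m

0.0547 m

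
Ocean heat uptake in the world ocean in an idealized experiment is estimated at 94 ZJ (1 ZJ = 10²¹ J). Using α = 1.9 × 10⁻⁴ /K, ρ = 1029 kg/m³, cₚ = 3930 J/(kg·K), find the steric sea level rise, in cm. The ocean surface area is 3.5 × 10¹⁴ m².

Δh = 1.26 cm

Per unit area: Q = 94×10²¹ / (3.5×10¹⁴) ≈ 2.686×10⁸ J/m²
Δh = αQ/(ρcₚ) = 1.9×10⁻⁴ × 2.686×10⁸ / (1029 × 3930) ≈ 0.01262 m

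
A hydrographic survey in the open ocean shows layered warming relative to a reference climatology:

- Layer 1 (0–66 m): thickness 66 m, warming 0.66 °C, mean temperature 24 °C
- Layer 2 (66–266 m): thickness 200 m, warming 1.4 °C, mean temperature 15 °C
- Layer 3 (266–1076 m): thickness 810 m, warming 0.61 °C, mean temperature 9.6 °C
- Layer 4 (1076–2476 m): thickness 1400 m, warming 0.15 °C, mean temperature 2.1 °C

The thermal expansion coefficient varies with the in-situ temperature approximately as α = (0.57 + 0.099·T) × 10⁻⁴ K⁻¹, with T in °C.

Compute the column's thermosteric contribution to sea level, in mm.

Δh = 160 mm

Layer 1: α = (0.57 + 0.099×24)×10⁻⁴ = 2.946×10⁻⁴ K⁻¹
Layer 2: α = (0.57 + 0.099×15)×10⁻⁴ = 2.055×10⁻⁴ K⁻¹
Layer 3: α = (0.57 + 0.099×9.6)×10⁻⁴ = 1.5204×10⁻⁴ K⁻¹
Layer 4: α = (0.57 + 0.099×2.1)×10⁻⁴ = 0.7779×10⁻⁴ K⁻¹
0–66 m: 2.946×10⁻⁴ × 66 × 0.66 = 0.012832776 m
Layer 2: 2.055×10⁻⁴ × 200 × 1.4 = 0.05754 m
266–1076 m: 0.61 × 810 × 1.5204×10⁻⁴ = 0.075122964 m
1076–2476 m: 1400 × 0.15 × 0.7779×10⁻⁴ = 0.0163359 m
Δh = 0.012832776 + 0.05754 + 0.075122964 + 0.0163359 = 0.16183164 m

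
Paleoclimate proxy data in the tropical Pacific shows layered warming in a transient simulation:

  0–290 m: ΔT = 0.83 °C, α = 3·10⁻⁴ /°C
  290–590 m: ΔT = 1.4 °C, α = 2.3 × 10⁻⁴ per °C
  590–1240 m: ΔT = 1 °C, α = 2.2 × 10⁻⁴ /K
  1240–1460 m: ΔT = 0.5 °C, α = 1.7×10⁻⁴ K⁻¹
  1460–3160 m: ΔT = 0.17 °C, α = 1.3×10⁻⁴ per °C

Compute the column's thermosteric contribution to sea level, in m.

290 × 3×10⁻⁴ × 0.83 = 0.07221 m
Layer 2: 2.3×10⁻⁴ × 300 × 1.4 = 0.09660 m
590–1240 m: 1 × 650 × 2.2×10⁻⁴ = 0.14300 m
Layer 4: 1.7×10⁻⁴ × 0.5 × 220 = 0.01870 m
0.17 × 1.3×10⁻⁴ × 1700 = 0.03757 m
Δh = 0.07221 + 0.09660 + 0.14300 + 0.01870 + 0.03757 = 0.36808 m

Δh = 0.368 m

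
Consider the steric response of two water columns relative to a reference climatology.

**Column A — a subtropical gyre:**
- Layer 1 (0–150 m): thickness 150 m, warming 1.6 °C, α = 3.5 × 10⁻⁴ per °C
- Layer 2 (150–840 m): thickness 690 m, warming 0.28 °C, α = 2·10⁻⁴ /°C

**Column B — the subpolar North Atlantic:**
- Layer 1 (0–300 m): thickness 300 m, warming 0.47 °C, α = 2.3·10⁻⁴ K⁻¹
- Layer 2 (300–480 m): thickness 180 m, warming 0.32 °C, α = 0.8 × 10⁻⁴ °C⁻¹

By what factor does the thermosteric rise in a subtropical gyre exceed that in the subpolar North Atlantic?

A 3.5×10⁻⁴ × 1.6 × 150 = 0.08400 m
A 150–840 m: 2×10⁻⁴ × 690 × 0.28 = 0.03864 m
A total: 0.12264 m
B 0–300 m: 2.3×10⁻⁴ × 0.47 × 300 = 0.03243 m
B 180 × 0.8×10⁻⁴ × 0.32 = 0.004608 m
B total: 0.037038 m
Ratio: 0.12264 / 0.037038 ≈ 3.311

a factor of 3.31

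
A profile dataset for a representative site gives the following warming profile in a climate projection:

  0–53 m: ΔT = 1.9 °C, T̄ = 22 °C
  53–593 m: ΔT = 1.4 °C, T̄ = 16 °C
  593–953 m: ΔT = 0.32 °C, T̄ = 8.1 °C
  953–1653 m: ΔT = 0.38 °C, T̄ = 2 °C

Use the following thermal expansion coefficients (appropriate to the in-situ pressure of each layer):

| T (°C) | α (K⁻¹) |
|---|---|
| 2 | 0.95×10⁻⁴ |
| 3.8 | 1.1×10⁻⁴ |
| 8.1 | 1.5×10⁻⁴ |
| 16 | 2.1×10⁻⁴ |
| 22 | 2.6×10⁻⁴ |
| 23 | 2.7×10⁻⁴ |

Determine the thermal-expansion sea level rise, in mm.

Layer 1 at 22 °C → α = 2.6×10⁻⁴ K⁻¹
Layer 2 at 16 °C → α = 2.1×10⁻⁴ K⁻¹
Layer 3 at 8.1 °C → α = 1.5×10⁻⁴ K⁻¹
Layer 4 at 2 °C → α = 0.95×10⁻⁴ K⁻¹
53 × 2.6×10⁻⁴ × 1.9 = 0.026182 m
2.1×10⁻⁴ × 1.4 × 540 = 0.15876 m
Layer 3: 360 × 0.32 × 1.5×10⁻⁴ = 0.01728 m
Layer 4: 0.38 × 700 × 0.95×10⁻⁴ = 0.02527 m
Δh = 0.026182 + 0.15876 + 0.01728 + 0.02527 = 0.227492 m ≈ 230 mm

230 mm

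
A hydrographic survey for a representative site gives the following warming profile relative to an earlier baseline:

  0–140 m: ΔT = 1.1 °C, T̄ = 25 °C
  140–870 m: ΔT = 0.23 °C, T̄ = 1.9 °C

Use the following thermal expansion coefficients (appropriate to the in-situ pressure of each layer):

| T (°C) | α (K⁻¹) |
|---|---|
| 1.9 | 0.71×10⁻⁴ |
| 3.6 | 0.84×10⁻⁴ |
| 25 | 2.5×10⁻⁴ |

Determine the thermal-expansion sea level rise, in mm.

50.4 mm

Layer 1 at 25 °C → α = 2.5×10⁻⁴ K⁻¹
Layer 2 at 1.9 °C → α = 0.71×10⁻⁴ K⁻¹
2.5×10⁻⁴ × 140 × 1.1 = 0.03850 m
Layer 2: 730 × 0.71×10⁻⁴ × 0.23 = 0.0119209 m
Δh = 0.03850 + 0.0119209 = 0.0504209 m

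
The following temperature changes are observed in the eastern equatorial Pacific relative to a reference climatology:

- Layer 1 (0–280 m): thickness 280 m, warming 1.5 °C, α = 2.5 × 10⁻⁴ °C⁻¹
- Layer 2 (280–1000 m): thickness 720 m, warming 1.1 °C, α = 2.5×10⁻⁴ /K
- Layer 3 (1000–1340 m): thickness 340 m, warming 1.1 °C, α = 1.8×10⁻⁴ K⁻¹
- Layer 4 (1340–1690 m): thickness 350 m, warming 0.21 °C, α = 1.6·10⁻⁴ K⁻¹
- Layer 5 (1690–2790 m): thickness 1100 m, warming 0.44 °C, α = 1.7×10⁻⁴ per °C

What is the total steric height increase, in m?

Layer 1: 1.5 × 2.5×10⁻⁴ × 280 = 0.10500 m
Layer 2: 720 × 1.1 × 2.5×10⁻⁴ = 0.19800 m
1000–1340 m: 1.1 × 1.8×10⁻⁴ × 340 = 0.06732 m
0.21 × 350 × 1.6×10⁻⁴ = 0.01176 m
1690–2790 m: 1100 × 1.7×10⁻⁴ × 0.44 = 0.08228 m
Δh = 0.10500 + 0.19800 + 0.06732 + 0.01176 + 0.08228 = 0.46436 m

Δh = 0.464 m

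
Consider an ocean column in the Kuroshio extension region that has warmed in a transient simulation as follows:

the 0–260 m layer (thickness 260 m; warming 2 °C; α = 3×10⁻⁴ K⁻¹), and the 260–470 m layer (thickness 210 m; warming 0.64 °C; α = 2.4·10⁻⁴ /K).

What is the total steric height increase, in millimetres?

0–260 m: 3×10⁻⁴ × 260 × 2 = 0.15600 m
Layer 2: 0.64 × 210 × 2.4×10⁻⁴ = 0.032256 m
Δh = 0.15600 + 0.032256 = 0.188256 m ≈ 188 mm

Δh = 188 mm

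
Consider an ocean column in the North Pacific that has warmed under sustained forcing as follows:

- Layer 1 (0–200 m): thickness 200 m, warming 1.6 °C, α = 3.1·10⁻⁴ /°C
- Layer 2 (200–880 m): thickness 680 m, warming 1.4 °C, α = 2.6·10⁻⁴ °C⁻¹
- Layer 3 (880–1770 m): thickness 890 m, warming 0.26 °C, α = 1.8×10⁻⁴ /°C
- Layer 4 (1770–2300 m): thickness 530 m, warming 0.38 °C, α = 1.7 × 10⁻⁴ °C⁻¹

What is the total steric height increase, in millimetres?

Layer 1: 3.1×10⁻⁴ × 200 × 1.6 = 0.09920 m
200–880 m: 1.4 × 680 × 2.6×10⁻⁴ = 0.24752 m
0.26 × 890 × 1.8×10⁻⁴ = 0.041652 m
Layer 4: 530 × 0.38 × 1.7×10⁻⁴ = 0.034238 m
Δh = 0.09920 + 0.24752 + 0.041652 + 0.034238 = 0.42261 m ≈ 420 mm

420 mm of thermosteric rise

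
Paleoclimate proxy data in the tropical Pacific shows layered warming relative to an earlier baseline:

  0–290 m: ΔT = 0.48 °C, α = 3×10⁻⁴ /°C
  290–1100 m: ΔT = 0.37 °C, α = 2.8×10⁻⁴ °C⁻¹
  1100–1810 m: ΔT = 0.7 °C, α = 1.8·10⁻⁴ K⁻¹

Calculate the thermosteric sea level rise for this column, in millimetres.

215 mm

0–290 m: 290 × 3×10⁻⁴ × 0.48 = 0.04176 m
Layer 2: 810 × 0.37 × 2.8×10⁻⁴ = 0.083916 m
710 × 0.7 × 1.8×10⁻⁴ = 0.08946 m
Δh = 0.04176 + 0.083916 + 0.08946 = 0.215136 m ≈ 215 mm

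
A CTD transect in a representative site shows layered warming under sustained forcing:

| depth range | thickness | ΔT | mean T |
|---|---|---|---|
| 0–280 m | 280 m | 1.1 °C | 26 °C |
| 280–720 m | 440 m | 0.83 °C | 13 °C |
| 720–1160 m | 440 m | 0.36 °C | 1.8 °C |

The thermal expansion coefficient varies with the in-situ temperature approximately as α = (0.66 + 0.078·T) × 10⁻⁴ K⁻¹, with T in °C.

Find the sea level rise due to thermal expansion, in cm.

Layer 1: α = (0.66 + 0.078×26)×10⁻⁴ = 2.688×10⁻⁴ K⁻¹
Layer 2: α = (0.66 + 0.078×13)×10⁻⁴ = 1.674×10⁻⁴ K⁻¹
Layer 3: α = (0.66 + 0.078×1.8)×10⁻⁴ = 0.8004×10⁻⁴ K⁻¹
0–280 m: 1.1 × 280 × 2.688×10⁻⁴ = 0.0827904 m
Layer 2: 440 × 0.83 × 1.674×10⁻⁴ = 0.06113448 m
0.8004×10⁻⁴ × 0.36 × 440 = 0.012678336 m
Δh = 0.0827904 + 0.06113448 + 0.012678336 = 0.156603216 m ≈ 15.7 cm

Δh ≈ 15.7 cm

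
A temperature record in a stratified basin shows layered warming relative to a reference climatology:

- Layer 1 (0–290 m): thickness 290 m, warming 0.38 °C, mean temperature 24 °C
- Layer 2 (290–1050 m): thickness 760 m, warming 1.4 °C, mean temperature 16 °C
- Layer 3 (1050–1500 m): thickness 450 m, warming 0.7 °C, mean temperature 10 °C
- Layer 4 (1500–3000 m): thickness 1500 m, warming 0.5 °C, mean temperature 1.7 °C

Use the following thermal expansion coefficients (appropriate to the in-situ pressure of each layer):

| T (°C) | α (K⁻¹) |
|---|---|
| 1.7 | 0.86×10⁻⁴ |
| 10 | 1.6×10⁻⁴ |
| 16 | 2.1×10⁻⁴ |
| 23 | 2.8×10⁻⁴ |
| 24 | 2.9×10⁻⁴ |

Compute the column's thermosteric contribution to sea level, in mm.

Δh ≈ 370 mm

Layer 1 at 24 °C → α = 2.9×10⁻⁴ K⁻¹
Layer 2 at 16 °C → α = 2.1×10⁻⁴ K⁻¹
Layer 3 at 10 °C → α = 1.6×10⁻⁴ K⁻¹
Layer 4 at 1.7 °C → α = 0.86×10⁻⁴ K⁻¹
0.38 × 2.9×10⁻⁴ × 290 = 0.031958 m
290–1050 m: 760 × 1.4 × 2.1×10⁻⁴ = 0.22344 m
Layer 3: 0.7 × 1.6×10⁻⁴ × 450 = 0.05040 m
1500–3000 m: 0.86×10⁻⁴ × 0.5 × 1500 = 0.06450 m
Δh = 0.031958 + 0.22344 + 0.05040 + 0.06450 = 0.370298 m ≈ 370 mm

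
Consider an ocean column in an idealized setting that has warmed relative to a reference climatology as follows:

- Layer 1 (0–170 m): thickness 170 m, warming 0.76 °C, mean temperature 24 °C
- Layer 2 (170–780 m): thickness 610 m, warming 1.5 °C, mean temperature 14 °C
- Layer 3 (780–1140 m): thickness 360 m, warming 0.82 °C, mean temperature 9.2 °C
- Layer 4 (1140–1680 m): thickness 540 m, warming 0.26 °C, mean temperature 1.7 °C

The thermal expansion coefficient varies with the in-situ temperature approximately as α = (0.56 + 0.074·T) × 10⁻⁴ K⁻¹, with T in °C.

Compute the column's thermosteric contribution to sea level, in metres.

Layer 1: α = (0.56 + 0.074×24)×10⁻⁴ = 2.336×10⁻⁴ K⁻¹
Layer 2: α = (0.56 + 0.074×14)×10⁻⁴ = 1.596×10⁻⁴ K⁻¹
Layer 3: α = (0.56 + 0.074×9.2)×10⁻⁴ = 1.2408×10⁻⁴ K⁻¹
Layer 4: α = (0.56 + 0.074×1.7)×10⁻⁴ = 0.6858×10⁻⁴ K⁻¹
2.336×10⁻⁴ × 170 × 0.76 = 0.03018112 m
1.5 × 1.596×10⁻⁴ × 610 = 0.146034 m
780–1140 m: 0.82 × 1.2408×10⁻⁴ × 360 = 0.036628416 m
Layer 4: 0.6858×10⁻⁴ × 0.26 × 540 = 0.009628632 m
Δh = 0.03018112 + 0.146034 + 0.036628416 + 0.009628632 = 0.222472168 m ≈ 0.222 m

about 0.222 m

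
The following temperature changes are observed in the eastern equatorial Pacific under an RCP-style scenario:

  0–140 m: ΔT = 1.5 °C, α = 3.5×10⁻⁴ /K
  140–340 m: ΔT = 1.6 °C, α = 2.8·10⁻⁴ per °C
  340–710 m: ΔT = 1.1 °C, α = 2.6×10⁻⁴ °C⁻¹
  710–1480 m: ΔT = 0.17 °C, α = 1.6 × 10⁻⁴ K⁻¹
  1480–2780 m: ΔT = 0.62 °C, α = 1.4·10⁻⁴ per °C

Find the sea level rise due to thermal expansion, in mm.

400 mm

0–140 m: 1.5 × 3.5×10⁻⁴ × 140 = 0.07350 m
200 × 2.8×10⁻⁴ × 1.6 = 0.08960 m
340–710 m: 370 × 1.1 × 2.6×10⁻⁴ = 0.10582 m
Layer 4: 1.6×10⁻⁴ × 770 × 0.17 = 0.020944 m
Layer 5: 0.62 × 1.4×10⁻⁴ × 1300 = 0.11284 m
Δh = 0.07350 + 0.08960 + 0.10582 + 0.020944 + 0.11284 = 0.402704 m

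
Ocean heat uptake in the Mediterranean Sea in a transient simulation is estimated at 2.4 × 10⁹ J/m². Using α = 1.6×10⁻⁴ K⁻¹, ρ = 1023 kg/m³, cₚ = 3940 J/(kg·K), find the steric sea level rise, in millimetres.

Δh = αQ/(ρcₚ) = 1.6×10⁻⁴ × 2.4×10⁹ / (1023 × 3940) ≈ 0.095271 m

Δh = 95 mm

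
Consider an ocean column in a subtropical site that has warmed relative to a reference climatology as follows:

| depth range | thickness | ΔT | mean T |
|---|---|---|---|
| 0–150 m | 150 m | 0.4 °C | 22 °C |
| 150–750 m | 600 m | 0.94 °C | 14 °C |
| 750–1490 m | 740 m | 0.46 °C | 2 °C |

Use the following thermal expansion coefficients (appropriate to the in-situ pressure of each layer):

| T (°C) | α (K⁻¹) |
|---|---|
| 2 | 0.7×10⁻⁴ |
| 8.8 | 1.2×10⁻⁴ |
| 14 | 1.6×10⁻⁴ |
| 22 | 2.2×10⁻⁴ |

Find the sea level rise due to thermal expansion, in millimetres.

Layer 1 at 22 °C → α = 2.2×10⁻⁴ K⁻¹
Layer 2 at 14 °C → α = 1.6×10⁻⁴ K⁻¹
Layer 3 at 2 °C → α = 0.7×10⁻⁴ K⁻¹
Layer 1: 0.4 × 150 × 2.2×10⁻⁴ = 0.01320 m
150–750 m: 0.94 × 600 × 1.6×10⁻⁴ = 0.09024 m
740 × 0.46 × 0.7×10⁻⁴ = 0.023828 m
Δh = 0.01320 + 0.09024 + 0.023828 = 0.127268 m

about 127 mm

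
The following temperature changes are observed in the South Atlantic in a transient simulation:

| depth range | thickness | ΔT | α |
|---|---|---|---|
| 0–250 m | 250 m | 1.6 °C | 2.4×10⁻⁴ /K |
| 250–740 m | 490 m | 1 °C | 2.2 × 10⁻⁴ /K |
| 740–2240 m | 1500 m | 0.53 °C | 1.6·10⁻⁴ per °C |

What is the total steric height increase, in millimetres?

Layer 1: 1.6 × 2.4×10⁻⁴ × 250 = 0.09600 m
2.2×10⁻⁴ × 490 × 1 = 0.10780 m
1500 × 0.53 × 1.6×10⁻⁴ = 0.12720 m
Δh = 0.09600 + 0.10780 + 0.12720 = 0.33100 m

about 331 mm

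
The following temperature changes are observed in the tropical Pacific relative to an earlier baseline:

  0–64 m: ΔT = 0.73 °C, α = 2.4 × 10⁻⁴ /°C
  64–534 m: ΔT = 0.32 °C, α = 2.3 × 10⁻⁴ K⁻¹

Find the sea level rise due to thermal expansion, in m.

Δh = 0.0458 m

64 × 0.73 × 2.4×10⁻⁴ = 0.0112128 m
Layer 2: 0.32 × 2.3×10⁻⁴ × 470 = 0.034592 m
Δh = 0.0112128 + 0.034592 = 0.0458048 m ≈ 0.0458 m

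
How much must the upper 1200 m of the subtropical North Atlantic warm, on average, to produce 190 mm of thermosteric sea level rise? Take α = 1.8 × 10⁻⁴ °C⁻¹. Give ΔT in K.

ΔT = Δh/(αH) = 0.19 / (1.8×10⁻⁴ × 1200) ≈ 0.8796 K

0.88 K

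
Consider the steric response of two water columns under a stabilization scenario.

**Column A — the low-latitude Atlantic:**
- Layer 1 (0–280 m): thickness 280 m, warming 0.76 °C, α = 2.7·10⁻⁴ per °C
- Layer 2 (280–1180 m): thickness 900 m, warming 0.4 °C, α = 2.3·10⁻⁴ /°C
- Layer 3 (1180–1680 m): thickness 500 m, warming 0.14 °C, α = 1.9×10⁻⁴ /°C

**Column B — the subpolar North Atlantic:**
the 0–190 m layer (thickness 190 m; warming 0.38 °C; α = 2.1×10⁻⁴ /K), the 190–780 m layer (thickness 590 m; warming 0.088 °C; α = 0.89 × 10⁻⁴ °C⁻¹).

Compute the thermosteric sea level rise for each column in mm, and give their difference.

A: 154 mm; B: 19.8 mm; difference 134 mm

A Layer 1: 2.7×10⁻⁴ × 280 × 0.76 = 0.057456 m
A 900 × 0.4 × 2.3×10⁻⁴ = 0.08280 m
A 0.14 × 1.9×10⁻⁴ × 500 = 0.01330 m
A total: 0.153556 m
B 190 × 0.38 × 2.1×10⁻⁴ = 0.015162 m
B 0.89×10⁻⁴ × 590 × 0.088 = 0.00462088 m
B total: 0.01978288 m
Difference: 0.153556 − 0.01978288 = 0.13377312 m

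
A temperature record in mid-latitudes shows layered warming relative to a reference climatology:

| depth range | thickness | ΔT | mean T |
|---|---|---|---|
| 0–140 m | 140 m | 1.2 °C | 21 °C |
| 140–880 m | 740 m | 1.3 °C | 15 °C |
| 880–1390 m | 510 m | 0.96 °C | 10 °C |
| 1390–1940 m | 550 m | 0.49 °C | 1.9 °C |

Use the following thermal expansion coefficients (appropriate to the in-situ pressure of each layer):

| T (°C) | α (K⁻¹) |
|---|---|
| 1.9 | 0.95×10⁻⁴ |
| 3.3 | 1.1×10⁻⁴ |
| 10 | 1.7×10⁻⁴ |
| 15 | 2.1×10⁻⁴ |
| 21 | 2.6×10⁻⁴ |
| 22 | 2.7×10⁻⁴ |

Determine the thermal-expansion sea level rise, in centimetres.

Δh ≈ 35.5 cm

Layer 1 at 21 °C → α = 2.6×10⁻⁴ K⁻¹
Layer 2 at 15 °C → α = 2.1×10⁻⁴ K⁻¹
Layer 3 at 10 °C → α = 1.7×10⁻⁴ K⁻¹
Layer 4 at 1.9 °C → α = 0.95×10⁻⁴ K⁻¹
1.2 × 140 × 2.6×10⁻⁴ = 0.04368 m
Layer 2: 740 × 1.3 × 2.1×10⁻⁴ = 0.20202 m
0.96 × 510 × 1.7×10⁻⁴ = 0.083232 m
Layer 4: 550 × 0.49 × 0.95×10⁻⁴ = 0.0256025 m
Δh = 0.04368 + 0.20202 + 0.083232 + 0.0256025 = 0.3545345 m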